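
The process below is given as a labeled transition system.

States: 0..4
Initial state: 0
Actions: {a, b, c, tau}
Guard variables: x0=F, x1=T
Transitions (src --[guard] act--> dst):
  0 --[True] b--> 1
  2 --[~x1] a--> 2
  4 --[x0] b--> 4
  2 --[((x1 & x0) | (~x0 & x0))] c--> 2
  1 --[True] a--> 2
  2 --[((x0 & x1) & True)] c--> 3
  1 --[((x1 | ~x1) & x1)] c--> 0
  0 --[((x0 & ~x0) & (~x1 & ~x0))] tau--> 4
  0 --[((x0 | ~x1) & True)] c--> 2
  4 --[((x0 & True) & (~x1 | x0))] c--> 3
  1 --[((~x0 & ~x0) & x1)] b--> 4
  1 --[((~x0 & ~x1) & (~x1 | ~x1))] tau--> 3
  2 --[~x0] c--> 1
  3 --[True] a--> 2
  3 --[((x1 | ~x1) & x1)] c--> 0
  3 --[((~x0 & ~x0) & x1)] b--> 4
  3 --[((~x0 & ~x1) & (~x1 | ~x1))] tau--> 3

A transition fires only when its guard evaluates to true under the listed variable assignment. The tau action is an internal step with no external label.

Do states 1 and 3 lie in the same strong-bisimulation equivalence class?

Bisimulation quotient by refinement:
  P[0] = {{0,1,2,3,4}}
  P[1] = {{0},{1,3},{2},{4}}
4 equivalence class(es) (converged in 2)
[1]={1,3}  [3]={1,3}

Answer: BISIMILAR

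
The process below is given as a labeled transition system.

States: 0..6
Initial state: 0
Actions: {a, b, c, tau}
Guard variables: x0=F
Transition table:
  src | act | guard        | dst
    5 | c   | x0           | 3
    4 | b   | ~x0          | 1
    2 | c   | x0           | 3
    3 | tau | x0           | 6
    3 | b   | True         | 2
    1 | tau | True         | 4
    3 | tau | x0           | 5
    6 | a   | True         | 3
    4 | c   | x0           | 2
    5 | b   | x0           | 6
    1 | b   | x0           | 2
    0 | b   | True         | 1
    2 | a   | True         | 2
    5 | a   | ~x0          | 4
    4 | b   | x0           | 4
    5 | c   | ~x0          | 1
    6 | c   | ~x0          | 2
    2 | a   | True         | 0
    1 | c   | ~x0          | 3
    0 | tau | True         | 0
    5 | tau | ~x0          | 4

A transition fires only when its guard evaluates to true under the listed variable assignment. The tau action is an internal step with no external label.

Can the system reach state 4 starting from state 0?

13 transition(s) survive guard evaluation.
L0 = {0}
L1 = {1}  cumulative {0,1}
L2 = {3,4}  cumulative {0,1,3,4}
L3 = {2}  cumulative {0,1,2,3,4}
R = {0,1,2,3,4}
witness 4: b·tau

Answer: REACHABLE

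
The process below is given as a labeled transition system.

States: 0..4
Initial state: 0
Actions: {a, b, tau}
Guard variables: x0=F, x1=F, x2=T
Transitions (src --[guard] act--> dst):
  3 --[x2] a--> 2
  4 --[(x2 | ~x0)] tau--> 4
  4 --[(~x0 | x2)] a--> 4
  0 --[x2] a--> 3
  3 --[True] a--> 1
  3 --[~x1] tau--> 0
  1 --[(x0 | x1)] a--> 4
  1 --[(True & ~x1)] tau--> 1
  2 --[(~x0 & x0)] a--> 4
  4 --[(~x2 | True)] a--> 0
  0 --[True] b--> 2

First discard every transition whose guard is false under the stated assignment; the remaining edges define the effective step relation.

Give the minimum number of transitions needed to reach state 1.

Answer: 2

Trace:
BFS to 1:
  L0 = {0}
  L1 = {2,3}
  L2 = {1}
1 enters at depth 2; path a·a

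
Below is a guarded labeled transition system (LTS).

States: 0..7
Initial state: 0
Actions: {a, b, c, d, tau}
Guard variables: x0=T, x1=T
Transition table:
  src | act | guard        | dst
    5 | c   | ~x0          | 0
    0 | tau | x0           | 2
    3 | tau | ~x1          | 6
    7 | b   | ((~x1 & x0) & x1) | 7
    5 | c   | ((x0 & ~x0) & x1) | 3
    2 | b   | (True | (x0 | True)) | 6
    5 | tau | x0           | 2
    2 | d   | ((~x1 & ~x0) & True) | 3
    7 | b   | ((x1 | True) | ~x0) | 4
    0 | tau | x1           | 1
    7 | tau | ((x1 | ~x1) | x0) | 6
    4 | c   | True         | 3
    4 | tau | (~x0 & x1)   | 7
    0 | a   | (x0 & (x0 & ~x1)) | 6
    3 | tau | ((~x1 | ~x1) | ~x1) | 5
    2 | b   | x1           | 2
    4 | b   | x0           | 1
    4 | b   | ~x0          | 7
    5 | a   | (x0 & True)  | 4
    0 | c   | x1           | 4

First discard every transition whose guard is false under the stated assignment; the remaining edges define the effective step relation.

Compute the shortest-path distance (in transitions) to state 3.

Answer: 2

Working:
Breadth-first toward 3:
  depth 0: {0}
  depth 1: {1,2,4}
  depth 2: {3,6}
depth(3)=2, e.g. c·c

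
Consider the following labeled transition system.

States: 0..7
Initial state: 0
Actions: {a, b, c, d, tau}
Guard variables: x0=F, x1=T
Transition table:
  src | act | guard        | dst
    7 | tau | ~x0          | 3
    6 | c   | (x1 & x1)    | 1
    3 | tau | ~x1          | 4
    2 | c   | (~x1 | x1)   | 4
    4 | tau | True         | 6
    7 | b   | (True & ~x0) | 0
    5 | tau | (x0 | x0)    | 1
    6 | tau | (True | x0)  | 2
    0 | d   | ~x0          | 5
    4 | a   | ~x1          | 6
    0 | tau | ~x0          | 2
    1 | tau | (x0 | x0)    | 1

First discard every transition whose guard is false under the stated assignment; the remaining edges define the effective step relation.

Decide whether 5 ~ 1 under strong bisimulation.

Compute ~ classes (split until stable):
  round 0: {{0,1,2,3,4,5,6,7}}
  round 1: {{0},{1,3,5},{2},{4},{6},{7}}
stable after 2 split(s): 6 block(s)
class of 5: {1,3,5}; class of 1: {1,3,5}

Answer: BISIMILAR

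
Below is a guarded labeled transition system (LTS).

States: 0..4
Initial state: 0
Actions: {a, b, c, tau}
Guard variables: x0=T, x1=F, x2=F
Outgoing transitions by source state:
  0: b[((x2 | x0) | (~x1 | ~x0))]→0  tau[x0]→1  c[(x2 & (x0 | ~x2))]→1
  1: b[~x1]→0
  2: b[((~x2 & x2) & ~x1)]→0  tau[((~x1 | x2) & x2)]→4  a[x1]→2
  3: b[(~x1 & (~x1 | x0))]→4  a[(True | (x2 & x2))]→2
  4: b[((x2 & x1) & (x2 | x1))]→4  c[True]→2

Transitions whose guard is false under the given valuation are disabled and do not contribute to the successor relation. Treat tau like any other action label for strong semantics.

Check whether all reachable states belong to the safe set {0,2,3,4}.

Inv-set: {0,2,3,4}
R = {0,1}
  0: safe
  1: VIOLATES
witness against invariant: tau → 1

Answer: INVARIANT VIOLATED at state 1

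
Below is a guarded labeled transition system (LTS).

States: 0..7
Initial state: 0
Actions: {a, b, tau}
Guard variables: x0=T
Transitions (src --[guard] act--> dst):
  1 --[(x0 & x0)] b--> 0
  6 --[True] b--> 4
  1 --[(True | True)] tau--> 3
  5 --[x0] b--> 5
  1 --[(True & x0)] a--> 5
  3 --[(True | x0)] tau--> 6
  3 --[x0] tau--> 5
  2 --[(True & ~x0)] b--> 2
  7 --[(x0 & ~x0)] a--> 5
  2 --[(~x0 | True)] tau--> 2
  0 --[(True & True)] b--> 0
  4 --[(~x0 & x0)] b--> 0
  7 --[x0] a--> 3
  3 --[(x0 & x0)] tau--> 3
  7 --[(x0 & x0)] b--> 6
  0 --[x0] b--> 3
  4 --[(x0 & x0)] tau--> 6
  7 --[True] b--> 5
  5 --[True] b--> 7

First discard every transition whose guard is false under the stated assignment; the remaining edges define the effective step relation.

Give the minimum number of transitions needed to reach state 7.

Answer: 3

Trace:
Layered search for 7:
  depth 0: {0}
  depth 1: {3}
  depth 2: {5,6}
  depth 3: {4,7}
7 enters at depth 3; path b·tau·b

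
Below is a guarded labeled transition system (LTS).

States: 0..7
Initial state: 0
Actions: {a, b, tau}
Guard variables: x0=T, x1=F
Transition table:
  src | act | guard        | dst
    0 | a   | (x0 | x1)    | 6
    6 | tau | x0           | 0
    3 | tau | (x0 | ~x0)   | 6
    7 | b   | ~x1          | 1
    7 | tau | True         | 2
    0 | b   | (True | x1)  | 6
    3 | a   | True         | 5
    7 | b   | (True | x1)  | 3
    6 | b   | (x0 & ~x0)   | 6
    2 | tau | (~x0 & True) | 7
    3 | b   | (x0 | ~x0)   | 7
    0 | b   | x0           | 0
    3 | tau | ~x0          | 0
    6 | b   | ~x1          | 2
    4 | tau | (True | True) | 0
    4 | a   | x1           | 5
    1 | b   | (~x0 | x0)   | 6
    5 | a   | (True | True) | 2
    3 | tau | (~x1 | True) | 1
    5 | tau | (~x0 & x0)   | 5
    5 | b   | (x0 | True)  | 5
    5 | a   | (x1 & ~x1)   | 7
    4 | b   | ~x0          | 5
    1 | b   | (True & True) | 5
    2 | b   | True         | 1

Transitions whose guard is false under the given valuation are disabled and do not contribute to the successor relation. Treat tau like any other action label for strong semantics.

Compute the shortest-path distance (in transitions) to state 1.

Answer: 3

Analysis:
Layered search for 1:
  depth 0: {0}
  depth 1: {6}
  depth 2: {2}
  depth 3: {1}
depth(1)=3, e.g. a·b·b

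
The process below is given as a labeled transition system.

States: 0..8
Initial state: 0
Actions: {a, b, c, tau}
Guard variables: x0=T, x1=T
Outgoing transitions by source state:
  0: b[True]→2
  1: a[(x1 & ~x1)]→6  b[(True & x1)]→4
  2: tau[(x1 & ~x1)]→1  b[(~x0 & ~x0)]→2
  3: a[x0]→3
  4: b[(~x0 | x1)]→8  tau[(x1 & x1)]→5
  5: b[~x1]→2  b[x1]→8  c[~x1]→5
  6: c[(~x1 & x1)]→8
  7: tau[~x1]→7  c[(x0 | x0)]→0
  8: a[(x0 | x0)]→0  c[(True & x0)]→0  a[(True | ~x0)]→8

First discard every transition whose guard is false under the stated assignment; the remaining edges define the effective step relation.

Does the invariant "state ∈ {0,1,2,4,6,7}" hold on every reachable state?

Inv-set: {0,1,2,4,6,7}
Reach set: {0,2}
  0: safe
  2: safe

Answer: INVARIANT HOLDS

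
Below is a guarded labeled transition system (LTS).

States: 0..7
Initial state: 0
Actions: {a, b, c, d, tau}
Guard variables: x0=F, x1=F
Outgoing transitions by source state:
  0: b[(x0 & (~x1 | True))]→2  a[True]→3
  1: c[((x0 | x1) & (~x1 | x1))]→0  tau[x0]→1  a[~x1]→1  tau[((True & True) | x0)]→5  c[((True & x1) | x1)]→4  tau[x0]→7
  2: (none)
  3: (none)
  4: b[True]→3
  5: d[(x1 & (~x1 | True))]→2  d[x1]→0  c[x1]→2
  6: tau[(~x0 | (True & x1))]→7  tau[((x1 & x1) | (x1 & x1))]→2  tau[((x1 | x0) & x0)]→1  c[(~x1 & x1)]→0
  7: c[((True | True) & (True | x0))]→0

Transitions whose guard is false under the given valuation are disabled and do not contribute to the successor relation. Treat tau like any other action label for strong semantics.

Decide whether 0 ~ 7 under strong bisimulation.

Answer: NOT BISIMILAR

Analysis:
Bisimulation quotient by refinement:
  π0 = {{0,1,2,3,4,5,6,7}}
  π1 = {{0},{1},{2,3,5},{4},{6},{7}}
Fixed point at round 2; 6 class(es).
class of 0: {0}; class of 7: {7}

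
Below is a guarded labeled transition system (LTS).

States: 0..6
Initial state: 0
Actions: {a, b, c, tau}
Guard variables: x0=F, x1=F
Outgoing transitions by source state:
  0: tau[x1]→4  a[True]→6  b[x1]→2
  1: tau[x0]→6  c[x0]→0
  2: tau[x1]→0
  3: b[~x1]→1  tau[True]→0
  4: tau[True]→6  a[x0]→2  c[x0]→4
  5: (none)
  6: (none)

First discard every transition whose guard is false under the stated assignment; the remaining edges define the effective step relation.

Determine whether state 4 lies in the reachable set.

Answer: UNREACHABLE

Trace:
After dropping false guards: 4 live edges.
Layer 0: {0}
Layer 1: {6}  now seen {0,6}
R = {0,6}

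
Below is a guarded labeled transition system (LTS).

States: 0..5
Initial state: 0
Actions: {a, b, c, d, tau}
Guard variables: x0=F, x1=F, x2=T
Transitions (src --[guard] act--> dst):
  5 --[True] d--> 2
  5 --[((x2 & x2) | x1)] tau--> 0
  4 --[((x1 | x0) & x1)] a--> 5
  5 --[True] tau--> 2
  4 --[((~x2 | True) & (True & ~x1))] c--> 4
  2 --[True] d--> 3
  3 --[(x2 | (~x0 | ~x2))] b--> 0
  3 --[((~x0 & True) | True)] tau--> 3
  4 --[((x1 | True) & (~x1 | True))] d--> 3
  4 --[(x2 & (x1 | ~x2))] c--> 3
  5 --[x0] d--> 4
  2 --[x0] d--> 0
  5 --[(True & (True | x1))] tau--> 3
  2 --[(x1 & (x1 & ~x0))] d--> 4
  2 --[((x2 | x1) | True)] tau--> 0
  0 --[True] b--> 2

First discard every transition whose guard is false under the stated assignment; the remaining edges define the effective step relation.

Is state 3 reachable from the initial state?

11 transition(s) survive guard evaluation.
Layer 0: {0}
Layer 1: {2}  cumulative {0,2}
Layer 2: {3}  cumulative {0,2,3}
Reach set: {0,2,3}
trace reaching 3: b·d

Answer: REACHABLE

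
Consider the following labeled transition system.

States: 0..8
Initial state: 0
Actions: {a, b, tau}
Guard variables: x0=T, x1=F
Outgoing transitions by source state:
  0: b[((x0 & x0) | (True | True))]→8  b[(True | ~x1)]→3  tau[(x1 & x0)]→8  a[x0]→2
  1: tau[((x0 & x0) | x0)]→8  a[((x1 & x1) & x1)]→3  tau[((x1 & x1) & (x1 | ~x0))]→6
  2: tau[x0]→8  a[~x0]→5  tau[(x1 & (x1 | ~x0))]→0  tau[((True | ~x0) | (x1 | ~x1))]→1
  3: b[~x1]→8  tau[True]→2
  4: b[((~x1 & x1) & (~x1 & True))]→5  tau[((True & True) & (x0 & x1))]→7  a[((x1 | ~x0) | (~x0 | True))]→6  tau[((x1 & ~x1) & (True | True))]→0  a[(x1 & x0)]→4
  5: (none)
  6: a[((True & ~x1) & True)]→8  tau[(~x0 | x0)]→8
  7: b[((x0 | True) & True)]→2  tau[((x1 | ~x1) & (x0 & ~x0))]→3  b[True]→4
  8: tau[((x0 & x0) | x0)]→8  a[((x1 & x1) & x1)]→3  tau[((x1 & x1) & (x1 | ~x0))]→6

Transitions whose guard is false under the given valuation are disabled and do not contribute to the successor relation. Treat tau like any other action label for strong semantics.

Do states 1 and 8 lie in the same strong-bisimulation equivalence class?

Answer: BISIMILAR

Working:
Compute ~ classes (split until stable):
  P[0] = {{0,1,2,3,4,5,6,7,8}}
  P[1] = {{0},{1,2,8},{3},{4},{5},{6},{7}}
stable after 2 split(s): 7 block(s)
class of 1: {1,2,8}; class of 8: {1,2,8}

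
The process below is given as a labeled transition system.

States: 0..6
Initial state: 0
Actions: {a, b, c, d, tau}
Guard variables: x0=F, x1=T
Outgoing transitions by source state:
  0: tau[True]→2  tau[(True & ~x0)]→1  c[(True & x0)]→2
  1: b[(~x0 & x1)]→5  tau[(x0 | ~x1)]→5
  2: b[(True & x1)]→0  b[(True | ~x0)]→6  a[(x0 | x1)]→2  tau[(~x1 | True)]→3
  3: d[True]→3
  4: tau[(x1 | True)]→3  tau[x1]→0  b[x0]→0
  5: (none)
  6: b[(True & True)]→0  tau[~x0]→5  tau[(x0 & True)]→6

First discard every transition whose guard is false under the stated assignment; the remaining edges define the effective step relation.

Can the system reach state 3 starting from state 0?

After dropping false guards: 12 live edges.
depth 0: {0}
depth 1: {1,2}  cumulative {0,1,2}
depth 2: {3,5,6}  cumulative {0,1,2,3,5,6}
Reach set: {0,1,2,3,5,6}
trace reaching 3: tau·tau

Answer: REACHABLE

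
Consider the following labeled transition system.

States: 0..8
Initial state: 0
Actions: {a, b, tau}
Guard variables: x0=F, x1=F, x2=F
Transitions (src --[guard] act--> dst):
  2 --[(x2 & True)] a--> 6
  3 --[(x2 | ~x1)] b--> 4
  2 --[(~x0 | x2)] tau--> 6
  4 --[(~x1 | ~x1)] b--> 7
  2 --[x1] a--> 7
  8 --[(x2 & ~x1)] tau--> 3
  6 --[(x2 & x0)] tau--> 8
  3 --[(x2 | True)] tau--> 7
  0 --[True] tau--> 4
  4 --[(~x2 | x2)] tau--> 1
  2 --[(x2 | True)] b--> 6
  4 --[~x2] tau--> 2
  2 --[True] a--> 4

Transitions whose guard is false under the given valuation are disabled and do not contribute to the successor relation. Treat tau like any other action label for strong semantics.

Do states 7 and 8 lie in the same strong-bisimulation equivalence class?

Refine partition for ~:
  P[0] = {{0,1,2,3,4,5,6,7,8}}
  P[1] = {{0},{1,5,6,7,8},{2},{3,4}}
  P[2] = {{0},{1,5,6,7,8},{2},{3},{4}}
Fixed point at round 3; 5 class(es).
7∈{1,5,6,7,8}, 8∈{1,5,6,7,8}

Answer: BISIMILAR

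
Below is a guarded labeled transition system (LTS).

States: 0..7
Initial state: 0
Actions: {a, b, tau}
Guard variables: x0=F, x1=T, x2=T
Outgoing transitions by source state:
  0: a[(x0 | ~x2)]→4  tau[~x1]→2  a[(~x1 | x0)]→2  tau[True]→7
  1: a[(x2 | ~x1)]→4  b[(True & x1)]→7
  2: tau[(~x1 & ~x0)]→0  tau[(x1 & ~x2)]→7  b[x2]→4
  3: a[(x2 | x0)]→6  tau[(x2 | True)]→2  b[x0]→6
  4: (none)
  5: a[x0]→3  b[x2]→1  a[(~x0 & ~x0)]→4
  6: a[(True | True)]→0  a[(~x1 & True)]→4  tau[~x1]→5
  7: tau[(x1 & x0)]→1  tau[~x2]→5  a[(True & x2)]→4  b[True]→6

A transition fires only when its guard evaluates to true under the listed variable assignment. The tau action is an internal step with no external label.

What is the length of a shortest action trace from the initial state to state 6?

BFS to 6:
  L0 = {0}
  L1 = {7}
  L2 = {4,6}
first hit 6 at d=2 via tau·b

Answer: 2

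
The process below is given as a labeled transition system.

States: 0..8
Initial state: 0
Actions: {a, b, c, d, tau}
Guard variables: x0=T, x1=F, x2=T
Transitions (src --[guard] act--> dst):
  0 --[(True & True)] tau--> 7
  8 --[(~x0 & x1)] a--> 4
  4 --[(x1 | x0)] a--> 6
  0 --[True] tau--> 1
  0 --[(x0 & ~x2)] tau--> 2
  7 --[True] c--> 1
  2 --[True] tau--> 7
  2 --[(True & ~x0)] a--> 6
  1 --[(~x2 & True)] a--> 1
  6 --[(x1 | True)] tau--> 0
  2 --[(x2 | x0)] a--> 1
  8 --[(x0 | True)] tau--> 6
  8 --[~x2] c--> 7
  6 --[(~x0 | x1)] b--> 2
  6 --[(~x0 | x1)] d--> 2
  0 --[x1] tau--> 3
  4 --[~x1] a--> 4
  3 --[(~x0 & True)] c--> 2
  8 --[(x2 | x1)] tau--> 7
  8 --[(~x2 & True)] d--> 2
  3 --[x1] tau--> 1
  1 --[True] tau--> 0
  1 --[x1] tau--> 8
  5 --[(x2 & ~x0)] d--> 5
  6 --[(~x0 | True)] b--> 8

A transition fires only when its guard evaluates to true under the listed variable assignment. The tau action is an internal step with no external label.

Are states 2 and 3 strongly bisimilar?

Compute ~ classes (split until stable):
  P[0] = {{0,1,2,3,4,5,6,7,8}}
  P[1] = {{0,1,8},{2},{3,5},{4},{6},{7}}
  P[2] = {{0},{1},{2},{3,5},{4},{6},{7},{8}}
stable after 3 split(s): 8 block(s)
[2]={2}  [3]={3,5}

Answer: NOT BISIMILAR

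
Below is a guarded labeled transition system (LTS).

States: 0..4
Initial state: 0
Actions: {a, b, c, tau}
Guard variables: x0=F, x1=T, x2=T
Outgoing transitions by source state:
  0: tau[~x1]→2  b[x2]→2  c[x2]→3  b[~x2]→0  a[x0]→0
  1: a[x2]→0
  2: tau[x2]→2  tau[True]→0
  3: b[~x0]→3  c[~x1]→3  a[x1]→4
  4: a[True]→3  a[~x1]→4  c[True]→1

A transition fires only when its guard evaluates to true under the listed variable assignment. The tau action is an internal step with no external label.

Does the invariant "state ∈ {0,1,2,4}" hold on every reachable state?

Answer: INVARIANT VIOLATED at state 3

Trace:
Inv-set: {0,1,2,4}
Reach set: {0,1,2,3,4}
  0: safe
  1: safe
  2: safe
  3: VIOLATES
  4: safe
witness against invariant: c → 3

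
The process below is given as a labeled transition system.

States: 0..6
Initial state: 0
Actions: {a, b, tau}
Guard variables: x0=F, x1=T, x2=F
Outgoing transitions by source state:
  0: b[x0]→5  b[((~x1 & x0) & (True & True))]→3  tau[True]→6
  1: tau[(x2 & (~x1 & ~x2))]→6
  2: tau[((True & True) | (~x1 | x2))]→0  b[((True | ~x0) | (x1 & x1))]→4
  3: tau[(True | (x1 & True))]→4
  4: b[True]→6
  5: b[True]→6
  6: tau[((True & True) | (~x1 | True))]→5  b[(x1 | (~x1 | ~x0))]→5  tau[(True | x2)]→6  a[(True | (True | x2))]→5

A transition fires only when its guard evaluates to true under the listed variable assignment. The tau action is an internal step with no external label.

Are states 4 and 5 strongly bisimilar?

Compute ~ classes (split until stable):
  π0 = {{0,1,2,3,4,5,6}}
  π1 = {{0,3},{1},{2},{4,5},{6}}
  π2 = {{0},{1},{2},{3},{4,5},{6}}
Fixed point at round 3; 6 class(es).
4∈{4,5}, 5∈{4,5}

Answer: BISIMILAR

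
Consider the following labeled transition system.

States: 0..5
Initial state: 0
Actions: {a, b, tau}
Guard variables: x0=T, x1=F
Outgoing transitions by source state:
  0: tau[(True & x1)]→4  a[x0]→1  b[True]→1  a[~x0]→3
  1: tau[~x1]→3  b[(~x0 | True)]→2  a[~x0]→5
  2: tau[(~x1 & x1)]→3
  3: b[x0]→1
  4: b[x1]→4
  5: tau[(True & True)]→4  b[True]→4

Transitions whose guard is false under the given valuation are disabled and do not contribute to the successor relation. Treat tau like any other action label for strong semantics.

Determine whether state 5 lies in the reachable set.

After dropping false guards: 7 live edges.
L0 = {0}
L1 = {1}  now seen {0,1}
L2 = {2,3}  now seen {0,1,2,3}
R = {0,1,2,3}

Answer: UNREACHABLE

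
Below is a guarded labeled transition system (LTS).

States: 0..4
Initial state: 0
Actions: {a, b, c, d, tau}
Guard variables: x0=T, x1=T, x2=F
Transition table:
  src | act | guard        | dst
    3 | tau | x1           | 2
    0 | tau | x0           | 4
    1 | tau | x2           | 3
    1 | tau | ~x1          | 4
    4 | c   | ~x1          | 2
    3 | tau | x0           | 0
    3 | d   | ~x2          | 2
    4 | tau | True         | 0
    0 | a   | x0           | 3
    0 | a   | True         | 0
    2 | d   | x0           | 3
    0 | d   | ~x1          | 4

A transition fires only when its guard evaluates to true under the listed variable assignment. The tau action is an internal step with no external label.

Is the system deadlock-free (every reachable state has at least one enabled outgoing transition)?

Reachable = {0,2,3,4}
  0: a→0  a→3  tau→4  [3 exit(s)]
  2: d→3  [1 exit(s)]
  3: d→2  tau→0  tau→2  [3 exit(s)]
  4: tau→0  [1 exit(s)]

Answer: DEADLOCK-FREE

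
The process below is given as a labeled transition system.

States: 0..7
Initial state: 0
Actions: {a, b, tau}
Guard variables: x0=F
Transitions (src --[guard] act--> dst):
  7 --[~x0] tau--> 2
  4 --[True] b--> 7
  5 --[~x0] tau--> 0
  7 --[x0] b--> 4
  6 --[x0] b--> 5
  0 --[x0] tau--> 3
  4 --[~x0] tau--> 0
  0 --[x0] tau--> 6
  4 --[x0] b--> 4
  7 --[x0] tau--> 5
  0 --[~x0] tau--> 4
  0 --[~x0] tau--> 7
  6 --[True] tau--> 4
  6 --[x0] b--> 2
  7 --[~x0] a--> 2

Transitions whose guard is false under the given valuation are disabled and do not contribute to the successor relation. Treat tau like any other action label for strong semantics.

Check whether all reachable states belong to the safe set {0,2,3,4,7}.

Answer: INVARIANT HOLDS

Working:
Allowed set {0,2,3,4,7}
Reachable = {0,2,4,7}
  0: ok
  2: ok
  4: ok
  7: ok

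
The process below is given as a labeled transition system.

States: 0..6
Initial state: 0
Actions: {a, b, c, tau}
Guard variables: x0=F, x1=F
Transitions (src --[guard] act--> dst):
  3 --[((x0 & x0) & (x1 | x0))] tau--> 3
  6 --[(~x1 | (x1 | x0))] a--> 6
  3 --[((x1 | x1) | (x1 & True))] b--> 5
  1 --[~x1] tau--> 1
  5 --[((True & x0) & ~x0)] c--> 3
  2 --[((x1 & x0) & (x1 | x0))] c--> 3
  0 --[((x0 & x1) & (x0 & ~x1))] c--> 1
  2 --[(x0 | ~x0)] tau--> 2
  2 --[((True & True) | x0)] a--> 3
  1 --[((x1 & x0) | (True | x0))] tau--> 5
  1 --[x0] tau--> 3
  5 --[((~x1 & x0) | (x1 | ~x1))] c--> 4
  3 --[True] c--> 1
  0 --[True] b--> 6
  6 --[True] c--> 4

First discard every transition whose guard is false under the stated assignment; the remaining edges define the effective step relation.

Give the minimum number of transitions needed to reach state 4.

Answer: 2

Trace:
Layered search for 4:
  depth 0: {0}
  depth 1: {6}
  depth 2: {4}
first hit 4 at d=2 via b·c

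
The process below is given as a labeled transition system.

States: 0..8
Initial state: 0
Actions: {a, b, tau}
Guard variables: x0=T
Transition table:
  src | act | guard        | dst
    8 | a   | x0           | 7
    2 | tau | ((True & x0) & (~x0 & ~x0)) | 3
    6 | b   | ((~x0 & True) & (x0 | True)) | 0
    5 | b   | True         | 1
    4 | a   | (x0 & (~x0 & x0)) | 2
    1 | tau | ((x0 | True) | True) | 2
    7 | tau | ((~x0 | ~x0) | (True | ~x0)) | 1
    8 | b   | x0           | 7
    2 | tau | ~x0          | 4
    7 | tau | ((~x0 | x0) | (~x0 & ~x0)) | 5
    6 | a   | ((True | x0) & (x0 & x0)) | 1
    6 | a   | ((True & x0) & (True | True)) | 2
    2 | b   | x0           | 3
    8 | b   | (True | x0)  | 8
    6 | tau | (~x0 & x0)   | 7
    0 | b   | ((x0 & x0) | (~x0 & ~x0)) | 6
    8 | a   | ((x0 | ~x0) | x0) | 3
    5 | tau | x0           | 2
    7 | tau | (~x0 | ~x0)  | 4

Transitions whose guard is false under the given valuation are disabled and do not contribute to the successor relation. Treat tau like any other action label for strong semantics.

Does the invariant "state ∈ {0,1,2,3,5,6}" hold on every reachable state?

Allowed set {0,1,2,3,5,6}
Reach set: {0,1,2,3,6}
  0: ok
  1: ok
  2: ok
  3: ok
  6: ok

Answer: INVARIANT HOLDS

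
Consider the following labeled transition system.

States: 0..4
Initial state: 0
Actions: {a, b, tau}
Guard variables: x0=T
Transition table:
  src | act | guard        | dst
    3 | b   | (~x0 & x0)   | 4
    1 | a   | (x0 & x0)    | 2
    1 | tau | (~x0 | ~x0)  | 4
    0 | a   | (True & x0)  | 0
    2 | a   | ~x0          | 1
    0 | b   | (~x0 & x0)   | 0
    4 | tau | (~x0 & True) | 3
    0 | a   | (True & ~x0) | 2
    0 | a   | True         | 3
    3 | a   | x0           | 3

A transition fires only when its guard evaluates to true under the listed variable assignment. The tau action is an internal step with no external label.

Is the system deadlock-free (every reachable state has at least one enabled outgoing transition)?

Answer: DEADLOCK-FREE

Trace:
R = {0,3}
  0: a→0  a→3  [2 out]
  3: a→3  [1 out]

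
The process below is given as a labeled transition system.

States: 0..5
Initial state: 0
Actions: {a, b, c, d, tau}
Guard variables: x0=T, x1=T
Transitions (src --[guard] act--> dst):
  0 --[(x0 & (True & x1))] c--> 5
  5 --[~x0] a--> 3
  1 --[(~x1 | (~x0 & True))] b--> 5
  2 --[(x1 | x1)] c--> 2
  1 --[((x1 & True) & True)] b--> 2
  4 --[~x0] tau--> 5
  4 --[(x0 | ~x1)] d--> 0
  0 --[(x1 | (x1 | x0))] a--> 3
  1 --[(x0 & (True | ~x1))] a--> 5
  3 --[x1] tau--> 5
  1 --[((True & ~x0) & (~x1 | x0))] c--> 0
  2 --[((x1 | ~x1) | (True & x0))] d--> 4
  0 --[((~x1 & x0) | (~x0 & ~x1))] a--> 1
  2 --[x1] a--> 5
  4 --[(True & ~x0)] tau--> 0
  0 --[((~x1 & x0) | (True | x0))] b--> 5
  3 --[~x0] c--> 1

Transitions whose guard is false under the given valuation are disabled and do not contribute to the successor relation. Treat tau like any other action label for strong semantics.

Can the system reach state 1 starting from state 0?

After dropping false guards: 10 live edges.
L0 = {0}
L1 = {3,5}  cumulative {0,3,5}
R = {0,3,5}

Answer: UNREACHABLE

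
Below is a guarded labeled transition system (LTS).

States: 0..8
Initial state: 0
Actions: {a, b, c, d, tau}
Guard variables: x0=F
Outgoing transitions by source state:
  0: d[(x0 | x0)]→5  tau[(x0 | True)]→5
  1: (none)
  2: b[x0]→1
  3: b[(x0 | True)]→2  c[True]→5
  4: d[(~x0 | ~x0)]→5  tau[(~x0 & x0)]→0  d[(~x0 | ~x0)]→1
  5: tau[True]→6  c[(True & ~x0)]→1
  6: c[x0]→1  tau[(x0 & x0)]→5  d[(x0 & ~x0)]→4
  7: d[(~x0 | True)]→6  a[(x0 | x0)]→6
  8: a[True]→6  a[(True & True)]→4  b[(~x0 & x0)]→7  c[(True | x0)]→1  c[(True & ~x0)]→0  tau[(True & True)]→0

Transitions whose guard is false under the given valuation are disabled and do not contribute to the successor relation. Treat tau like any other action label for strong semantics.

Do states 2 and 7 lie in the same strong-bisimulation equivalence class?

Bisimulation quotient by refinement:
  π0 = {{0,1,2,3,4,5,6,7,8}}
  π1 = {{0},{1,2,6},{3},{4,7},{5},{8}}
  π2 = {{0},{1,2,6},{3},{4},{5},{7},{8}}
stable after 3 split(s): 7 block(s)
2∈{1,2,6}, 7∈{7}

Answer: NOT BISIMILAR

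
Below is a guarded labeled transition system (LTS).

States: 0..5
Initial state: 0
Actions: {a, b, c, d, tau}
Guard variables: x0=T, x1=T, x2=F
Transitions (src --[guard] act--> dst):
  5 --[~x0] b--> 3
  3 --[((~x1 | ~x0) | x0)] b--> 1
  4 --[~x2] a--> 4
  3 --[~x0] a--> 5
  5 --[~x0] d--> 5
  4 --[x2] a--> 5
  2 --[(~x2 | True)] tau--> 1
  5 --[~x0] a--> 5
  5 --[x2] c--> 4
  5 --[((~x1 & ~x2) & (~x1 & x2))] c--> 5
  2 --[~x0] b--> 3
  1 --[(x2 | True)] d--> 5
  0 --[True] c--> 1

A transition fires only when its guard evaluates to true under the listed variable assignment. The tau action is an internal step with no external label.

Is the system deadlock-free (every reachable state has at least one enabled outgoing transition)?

Answer: DEADLOCK at state 5

Working:
Reach set: {0,1,5}
  0: c→1  [1 out]
  1: d→5  [1 out]
  5: ∅  [STUCK]
witness 5: c·d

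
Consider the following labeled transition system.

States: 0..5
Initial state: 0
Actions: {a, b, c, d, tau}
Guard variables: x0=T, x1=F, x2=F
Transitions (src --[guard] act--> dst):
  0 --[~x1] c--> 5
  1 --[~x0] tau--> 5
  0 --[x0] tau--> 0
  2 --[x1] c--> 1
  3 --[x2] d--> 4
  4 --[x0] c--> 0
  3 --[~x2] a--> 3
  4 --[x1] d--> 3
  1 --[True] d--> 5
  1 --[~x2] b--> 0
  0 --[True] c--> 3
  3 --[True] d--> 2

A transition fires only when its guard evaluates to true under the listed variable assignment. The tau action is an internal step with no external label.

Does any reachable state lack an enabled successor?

Answer: DEADLOCK at state 2

Working:
R = {0,2,3,5}
  0: c→3  c→5  tau→0  [deg 3]
  2: ∅  [STUCK]
  3: a→3  d→2  [deg 2]
  5: ∅  [STUCK]
witness 2: c·d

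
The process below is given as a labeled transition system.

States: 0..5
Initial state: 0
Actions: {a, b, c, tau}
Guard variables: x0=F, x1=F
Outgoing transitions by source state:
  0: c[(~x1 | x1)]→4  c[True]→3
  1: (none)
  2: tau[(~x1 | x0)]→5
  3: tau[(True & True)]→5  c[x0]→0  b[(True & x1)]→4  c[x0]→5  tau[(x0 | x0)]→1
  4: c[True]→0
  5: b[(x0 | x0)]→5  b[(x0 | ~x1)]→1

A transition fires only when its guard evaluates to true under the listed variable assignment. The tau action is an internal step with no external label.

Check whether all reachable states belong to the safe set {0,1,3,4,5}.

Inv-set: {0,1,3,4,5}
R = {0,1,3,4,5}
  0: ✓
  1: ✓
  3: ✓
  4: ✓
  5: ✓

Answer: INVARIANT HOLDS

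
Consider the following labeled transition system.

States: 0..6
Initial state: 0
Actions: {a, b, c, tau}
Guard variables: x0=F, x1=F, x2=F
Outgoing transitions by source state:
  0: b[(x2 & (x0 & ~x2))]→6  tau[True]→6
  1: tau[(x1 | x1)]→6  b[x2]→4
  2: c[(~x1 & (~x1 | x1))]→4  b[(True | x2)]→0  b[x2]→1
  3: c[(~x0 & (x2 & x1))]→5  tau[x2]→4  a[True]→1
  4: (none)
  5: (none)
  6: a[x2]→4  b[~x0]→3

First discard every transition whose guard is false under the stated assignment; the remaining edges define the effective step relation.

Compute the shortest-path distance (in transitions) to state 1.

Breadth-first toward 1:
  depth 0: {0}
  depth 1: {6}
  depth 2: {3}
  depth 3: {1}
first hit 1 at d=3 via tau·b·a

Answer: 3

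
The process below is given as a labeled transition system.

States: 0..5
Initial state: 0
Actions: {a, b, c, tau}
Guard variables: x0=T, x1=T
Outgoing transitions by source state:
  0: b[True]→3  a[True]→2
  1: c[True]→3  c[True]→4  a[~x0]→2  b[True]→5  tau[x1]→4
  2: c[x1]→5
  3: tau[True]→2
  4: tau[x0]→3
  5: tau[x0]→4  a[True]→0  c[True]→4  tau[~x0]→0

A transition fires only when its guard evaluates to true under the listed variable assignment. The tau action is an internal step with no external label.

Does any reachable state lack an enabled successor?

Reach set: {0,2,3,4,5}
  0: a→2  b→3  [deg 2]
  2: c→5  [deg 1]
  3: tau→2  [deg 1]
  4: tau→3  [deg 1]
  5: a→0  c→4  tau→4  [deg 3]

Answer: DEADLOCK-FREE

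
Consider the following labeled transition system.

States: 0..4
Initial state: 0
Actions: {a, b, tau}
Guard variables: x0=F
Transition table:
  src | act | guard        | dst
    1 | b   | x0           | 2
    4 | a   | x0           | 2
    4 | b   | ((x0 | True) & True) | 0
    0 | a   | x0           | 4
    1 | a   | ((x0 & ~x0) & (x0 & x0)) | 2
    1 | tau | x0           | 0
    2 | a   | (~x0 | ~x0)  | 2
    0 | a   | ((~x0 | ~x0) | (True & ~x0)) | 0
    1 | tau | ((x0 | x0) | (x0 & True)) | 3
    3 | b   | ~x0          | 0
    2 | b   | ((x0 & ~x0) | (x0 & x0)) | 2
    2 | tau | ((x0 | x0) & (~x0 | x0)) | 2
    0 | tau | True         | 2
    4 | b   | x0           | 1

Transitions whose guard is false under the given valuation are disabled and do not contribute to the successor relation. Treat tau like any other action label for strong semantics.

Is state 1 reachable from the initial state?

After dropping false guards: 5 live edges.
depth 0: {0}
depth 1: {2}  now seen {0,2}
Reachable = {0,2}

Answer: UNREACHABLE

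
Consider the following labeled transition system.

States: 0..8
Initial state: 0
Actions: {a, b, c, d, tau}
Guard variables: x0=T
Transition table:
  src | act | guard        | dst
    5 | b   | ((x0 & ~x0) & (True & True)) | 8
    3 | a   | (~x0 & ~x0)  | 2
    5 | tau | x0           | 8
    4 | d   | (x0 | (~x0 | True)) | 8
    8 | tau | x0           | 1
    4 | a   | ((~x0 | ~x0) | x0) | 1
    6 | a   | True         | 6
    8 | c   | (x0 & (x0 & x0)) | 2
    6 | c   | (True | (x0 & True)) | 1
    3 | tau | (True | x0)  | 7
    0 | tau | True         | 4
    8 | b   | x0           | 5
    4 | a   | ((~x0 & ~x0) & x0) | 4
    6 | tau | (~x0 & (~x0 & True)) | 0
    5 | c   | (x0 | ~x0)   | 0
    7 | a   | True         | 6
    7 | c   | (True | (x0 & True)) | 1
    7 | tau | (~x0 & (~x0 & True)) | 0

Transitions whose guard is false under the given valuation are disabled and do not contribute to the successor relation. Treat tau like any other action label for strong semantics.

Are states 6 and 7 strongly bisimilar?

Answer: BISIMILAR

Working:
Bisimulation quotient by refinement:
  π0 = {{0,1,2,3,4,5,6,7,8}}
  π1 = {{0,3},{1,2},{4},{5},{6,7},{8}}
  π2 = {{0},{1,2},{3},{4},{5},{6,7},{8}}
stable after 3 split(s): 7 block(s)
class of 6: {6,7}; class of 7: {6,7}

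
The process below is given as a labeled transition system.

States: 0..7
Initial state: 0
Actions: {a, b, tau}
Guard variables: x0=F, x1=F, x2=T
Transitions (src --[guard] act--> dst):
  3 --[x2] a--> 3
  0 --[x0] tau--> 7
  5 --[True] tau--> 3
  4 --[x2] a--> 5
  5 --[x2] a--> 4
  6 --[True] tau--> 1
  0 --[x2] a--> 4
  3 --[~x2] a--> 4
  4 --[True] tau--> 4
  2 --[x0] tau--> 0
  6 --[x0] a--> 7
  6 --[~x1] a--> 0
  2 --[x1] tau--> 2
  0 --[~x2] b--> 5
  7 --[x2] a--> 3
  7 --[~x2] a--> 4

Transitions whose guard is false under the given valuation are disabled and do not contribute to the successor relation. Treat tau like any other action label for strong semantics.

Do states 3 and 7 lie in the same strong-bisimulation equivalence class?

Compute ~ classes (split until stable):
  P[0] = {{0,1,2,3,4,5,6,7}}
  P[1] = {{0,3,7},{1,2},{4,5,6}}
  P[2] = {{0},{1,2},{3,7},{4},{5},{6}}
stable after 3 split(s): 6 block(s)
3∈{3,7}, 7∈{3,7}

Answer: BISIMILAR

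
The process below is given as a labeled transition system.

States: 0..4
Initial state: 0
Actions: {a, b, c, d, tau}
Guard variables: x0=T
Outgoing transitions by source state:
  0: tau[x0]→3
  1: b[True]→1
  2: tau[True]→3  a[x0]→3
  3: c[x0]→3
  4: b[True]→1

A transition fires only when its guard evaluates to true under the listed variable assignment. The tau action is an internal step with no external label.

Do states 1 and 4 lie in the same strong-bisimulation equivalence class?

Refine partition for ~:
  P[0] = {{0,1,2,3,4}}
  P[1] = {{0},{1,4},{2},{3}}
4 equivalence class(es) (converged in 2)
1∈{1,4}, 4∈{1,4}

Answer: BISIMILAR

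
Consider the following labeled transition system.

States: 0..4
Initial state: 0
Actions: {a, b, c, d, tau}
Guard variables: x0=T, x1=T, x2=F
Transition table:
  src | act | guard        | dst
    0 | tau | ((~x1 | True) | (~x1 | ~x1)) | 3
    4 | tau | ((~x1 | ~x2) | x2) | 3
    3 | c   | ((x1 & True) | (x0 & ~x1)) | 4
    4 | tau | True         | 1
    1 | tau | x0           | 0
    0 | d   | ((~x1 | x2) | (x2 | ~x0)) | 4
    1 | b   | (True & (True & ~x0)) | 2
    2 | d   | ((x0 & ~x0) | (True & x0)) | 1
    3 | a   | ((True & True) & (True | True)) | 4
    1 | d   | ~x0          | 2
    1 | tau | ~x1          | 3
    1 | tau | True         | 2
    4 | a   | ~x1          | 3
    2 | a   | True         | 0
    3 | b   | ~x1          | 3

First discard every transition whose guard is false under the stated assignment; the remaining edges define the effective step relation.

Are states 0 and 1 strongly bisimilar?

Refine partition for ~:
  round 0: {{0,1,2,3,4}}
  round 1: {{0,1,4},{2},{3}}
  round 2: {{0},{1},{2},{3},{4}}
Fixed point at round 3; 5 class(es).
[0]={0}  [1]={1}

Answer: NOT BISIMILAR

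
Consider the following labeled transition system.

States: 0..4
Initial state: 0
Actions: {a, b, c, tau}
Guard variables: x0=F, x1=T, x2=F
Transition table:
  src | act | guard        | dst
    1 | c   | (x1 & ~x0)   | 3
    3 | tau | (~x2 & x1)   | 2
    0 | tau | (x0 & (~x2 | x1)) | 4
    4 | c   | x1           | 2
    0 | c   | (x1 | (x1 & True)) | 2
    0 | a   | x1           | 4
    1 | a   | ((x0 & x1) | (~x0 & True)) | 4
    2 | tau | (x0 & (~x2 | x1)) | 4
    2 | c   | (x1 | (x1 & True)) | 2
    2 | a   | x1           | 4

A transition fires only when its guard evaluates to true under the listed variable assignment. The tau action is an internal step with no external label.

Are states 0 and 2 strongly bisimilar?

Compute ~ classes (split until stable):
  π0 = {{0,1,2,3,4}}
  π1 = {{0,1,2},{3},{4}}
  π2 = {{0,2},{1},{3},{4}}
Fixed point at round 3; 4 class(es).
class of 0: {0,2}; class of 2: {0,2}

Answer: BISIMILAR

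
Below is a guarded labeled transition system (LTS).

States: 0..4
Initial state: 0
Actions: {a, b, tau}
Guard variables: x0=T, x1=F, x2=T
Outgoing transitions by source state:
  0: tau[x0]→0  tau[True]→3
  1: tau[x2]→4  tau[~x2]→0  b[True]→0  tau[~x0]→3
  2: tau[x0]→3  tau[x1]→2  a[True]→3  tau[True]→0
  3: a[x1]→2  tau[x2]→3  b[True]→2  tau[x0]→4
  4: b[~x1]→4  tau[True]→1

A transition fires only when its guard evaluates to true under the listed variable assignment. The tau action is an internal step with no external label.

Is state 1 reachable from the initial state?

Answer: REACHABLE

Trace:
12 transition(s) survive guard evaluation.
Layer 0: {0}
Layer 1: {3}  cumulative {0,3}
Layer 2: {2,4}  cumulative {0,2,3,4}
Layer 3: {1}  cumulative {0,1,2,3,4}
Reach set: {0,1,2,3,4}
trace reaching 1: tau·tau·tau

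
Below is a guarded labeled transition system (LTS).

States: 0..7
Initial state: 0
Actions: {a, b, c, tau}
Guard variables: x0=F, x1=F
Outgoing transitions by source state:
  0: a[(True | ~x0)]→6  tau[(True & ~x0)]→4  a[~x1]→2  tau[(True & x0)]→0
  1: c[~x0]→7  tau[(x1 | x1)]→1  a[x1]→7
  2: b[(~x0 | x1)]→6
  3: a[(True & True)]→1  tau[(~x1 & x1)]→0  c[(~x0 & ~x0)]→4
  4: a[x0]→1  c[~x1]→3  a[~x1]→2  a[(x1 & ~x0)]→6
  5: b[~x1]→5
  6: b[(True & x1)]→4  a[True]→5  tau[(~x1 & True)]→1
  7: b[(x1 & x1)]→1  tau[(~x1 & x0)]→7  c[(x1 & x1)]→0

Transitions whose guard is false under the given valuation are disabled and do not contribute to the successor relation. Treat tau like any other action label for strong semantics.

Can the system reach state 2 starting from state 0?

12 transition(s) survive guard evaluation.
Layer 0: {0}
Layer 1: {2,4,6}  total {0,2,4,6}
Layer 2: {1,3,5}  total {0,1,2,3,4,5,6}
Layer 3: {7}  total {0,1,2,3,4,5,6,7}
R = {0,1,2,3,4,5,6,7}
witness 2: a

Answer: REACHABLE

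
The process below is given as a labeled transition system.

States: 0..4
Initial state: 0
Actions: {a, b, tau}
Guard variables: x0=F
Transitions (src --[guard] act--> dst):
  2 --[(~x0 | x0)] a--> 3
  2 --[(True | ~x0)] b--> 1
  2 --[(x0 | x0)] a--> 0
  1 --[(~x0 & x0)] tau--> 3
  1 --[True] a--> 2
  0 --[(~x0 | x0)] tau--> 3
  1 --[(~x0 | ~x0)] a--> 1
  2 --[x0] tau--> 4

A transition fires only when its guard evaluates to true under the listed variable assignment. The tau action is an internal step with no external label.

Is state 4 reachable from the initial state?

Answer: UNREACHABLE

Analysis:
5 transition(s) survive guard evaluation.
Layer 0: {0}
Layer 1: {3}  total {0,3}
Reach set: {0,3}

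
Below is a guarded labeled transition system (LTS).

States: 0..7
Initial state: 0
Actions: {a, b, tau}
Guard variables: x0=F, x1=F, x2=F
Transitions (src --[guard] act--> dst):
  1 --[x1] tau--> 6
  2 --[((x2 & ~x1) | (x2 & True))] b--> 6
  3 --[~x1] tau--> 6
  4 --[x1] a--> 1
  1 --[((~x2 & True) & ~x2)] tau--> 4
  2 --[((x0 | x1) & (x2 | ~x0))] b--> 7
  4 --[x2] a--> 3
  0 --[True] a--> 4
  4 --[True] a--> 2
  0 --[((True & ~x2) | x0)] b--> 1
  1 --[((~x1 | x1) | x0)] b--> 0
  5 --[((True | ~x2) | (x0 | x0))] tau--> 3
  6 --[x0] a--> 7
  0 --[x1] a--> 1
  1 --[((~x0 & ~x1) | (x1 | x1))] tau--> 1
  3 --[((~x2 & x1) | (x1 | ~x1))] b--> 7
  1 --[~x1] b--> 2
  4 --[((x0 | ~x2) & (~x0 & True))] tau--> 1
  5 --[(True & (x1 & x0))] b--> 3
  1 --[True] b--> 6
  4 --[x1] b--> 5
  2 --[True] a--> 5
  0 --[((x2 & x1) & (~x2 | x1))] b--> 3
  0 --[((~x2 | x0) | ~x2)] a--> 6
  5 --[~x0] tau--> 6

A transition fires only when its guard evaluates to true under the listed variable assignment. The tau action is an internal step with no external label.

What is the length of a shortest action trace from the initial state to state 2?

Answer: 2

Trace:
Breadth-first toward 2:
  L0 = {0}
  L1 = {1,4,6}
  L2 = {2}
2 enters at depth 2; path a·a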